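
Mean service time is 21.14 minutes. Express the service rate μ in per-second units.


μ = 1/(service time) in consistent units.
1 second = 0.0166667 min, so μ = 0.0166667/21.14 = 0.0007884 per second

Final: 0.0007884 /sec


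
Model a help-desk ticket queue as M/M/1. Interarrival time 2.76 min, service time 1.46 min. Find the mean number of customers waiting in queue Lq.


λ = 60/2.76 = 21.7391 /hr
μ = 60/1.46 = 41.0959 /hr
ρ = λ/μ = 21.7391/41.0959 = 0.5290
Lq = ρ²/(1−ρ) = 0.2798/0.4710 = 0.5941

Final: 0.5941


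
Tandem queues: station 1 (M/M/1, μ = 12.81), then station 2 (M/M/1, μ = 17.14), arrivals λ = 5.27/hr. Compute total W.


Each node sees arrival rate λ = 5.27/hr (tandem ⇒ throughput preserved).
W₁ = 1/(μ₁−λ) = 1/(12.81−5.27) = 0.13263 hr
W₂ = 1/(μ₂−λ) = 1/(17.14−5.27) = 0.08425 hr
W_total = W₁ + W₂ = 0.13263 + 0.08425 = 0.21687 hr

Final: 0.21687 hr


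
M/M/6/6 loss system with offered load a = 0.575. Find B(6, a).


B(c,a) = (a^c/c!) / Σ_{k=0}^{c} a^k/k!
a^6/6! = 0.00005020
Σ terms (k=0..6): 1.00000 + 0.57500 + 0.16531 + 0.03168 + 0.004555 + 0.0005238 + 0.00005020 = 1.777126
B = 0.00005020/1.777126 = 0.00002825

Final: 0.00002825


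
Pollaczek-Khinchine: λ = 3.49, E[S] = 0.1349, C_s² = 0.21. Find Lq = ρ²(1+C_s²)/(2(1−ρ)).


ρ = λ·E[S] = 3.49·0.1349 = 0.4708
Lq = ρ²(1+C_s²)/(2(1−ρ)) = 0.2217·(1+0.21)/(2·0.5292)
= 0.2217·1.2100/1.0584 = 0.25340

Final: 0.25340


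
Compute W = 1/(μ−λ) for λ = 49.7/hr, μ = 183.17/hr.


W = 1/(μ−λ) = 1/(183.17 − 49.7) = 1/133.47 = 0.007492 hr

Final: 0.007492 hr


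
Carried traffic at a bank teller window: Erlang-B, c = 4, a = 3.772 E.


B(4,3.772) = 0.288217 (Erlang-B)
Carried load = a(1 − B) = 3.772·(1 − 0.288217) = 3.772·0.711783 = 2.6848 E

Final: 2.6848 Erlangs


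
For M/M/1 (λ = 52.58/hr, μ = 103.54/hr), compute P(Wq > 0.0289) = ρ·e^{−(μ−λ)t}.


ρ = 52.58/103.54 = 0.5078
P(Wq > t) = ρ·e^{−(μ−λ)t} = 0.5078·e^{−1.4727}
= 0.5078·0.229295 = 0.116442

Final: 0.116442


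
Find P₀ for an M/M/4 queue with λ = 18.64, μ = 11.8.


a = λ/μ = 18.64/11.8 = 1.5797; ρ = a/c = 0.3949
Σ_{k=0}^{3} a^k/k! (terms k=0..3) = 1.00000 + 1.57966 + 1.24766 + 0.65696 = 4.48429
Tail: a^4/(4!(1−ρ)) = 6.22667/(24·0.6051) = 0.42877
P₀ = 1/(4.48429 + 0.42877) = 1/4.91306 = 0.203539

Final: 0.203539


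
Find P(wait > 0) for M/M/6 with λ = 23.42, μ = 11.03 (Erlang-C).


a = λ/μ = 2.1233; ρ = a/6 = 0.3539
P₀ = 0.119382 (from M/M/c formula)
C(c,a) = [a^c/(c!(1−ρ))]·P₀ = [91.63645/(720·0.6461)]·0.119382
= 0.19698·0.119382 = 0.023516

Final: 0.023516


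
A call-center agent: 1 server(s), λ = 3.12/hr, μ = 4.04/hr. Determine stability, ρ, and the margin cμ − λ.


Total capacity cμ = 1·4.04 = 4.04/hr
ρ = λ/(cμ) = 3.12/4.04 = 0.7723
Stable ⇔ ρ < 1: YES
Spare capacity = cμ − λ = 4.04 − 3.12 = 0.92/hr

Final: ρ = 0.7723; stable; margin = 0.92/hr


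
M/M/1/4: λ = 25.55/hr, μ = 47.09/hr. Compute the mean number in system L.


ρ = 25.55/47.09 = 0.5426
L = ρ[1 − (K+1)ρ^K + Kρ^(K+1)] / [(1−ρ)(1−ρ^(K+1))]
Numerator: 0.5426·(1 − 5·0.086666 + 4·0.047023) = 0.409517
Denominator: (0.4574)·(0.952977) = 0.435913
L = 0.409517/0.435913 = 0.9394

Final: 0.9394


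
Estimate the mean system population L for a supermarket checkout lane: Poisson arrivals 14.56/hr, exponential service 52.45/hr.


ρ = λ/μ = 14.56/52.45 = 0.2776
L = ρ/(1−ρ) = 0.2776/(1 − 0.2776) = 0.2776/0.7224 = 0.3843

Final: 0.3843


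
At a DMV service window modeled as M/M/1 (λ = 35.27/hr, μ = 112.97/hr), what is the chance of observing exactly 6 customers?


ρ = 35.27/112.97 = 0.3122
P_n = (1−ρ)·ρ^n = (1 − 0.3122)·0.3122^6 = 0.6878·0.0009261 = 0.0006370

Final: 0.0006370


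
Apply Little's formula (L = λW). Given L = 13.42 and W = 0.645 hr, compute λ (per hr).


λ = L/W = 13.42/0.645 = 20.8062 /hr

Final: 20.8062 /hr


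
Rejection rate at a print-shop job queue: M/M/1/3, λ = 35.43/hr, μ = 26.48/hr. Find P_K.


ρ = λ/μ = 35.43/26.48 = 1.3380
P_K = (1−ρ)ρ^K/(1−ρ^(K+1)) = (-0.3380·2.395298)/(1 − 3.204887)
= -0.809589/-2.204887 = 0.367179

Final: 0.367179


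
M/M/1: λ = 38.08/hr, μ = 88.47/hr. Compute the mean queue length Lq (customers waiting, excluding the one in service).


ρ = 38.08/88.47 = 0.4304
Lq = ρ²/(1−ρ) = 0.1853/0.5696 = 0.3253

Final: 0.3253


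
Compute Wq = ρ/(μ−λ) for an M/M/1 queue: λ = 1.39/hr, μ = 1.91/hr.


ρ = 1.39/1.91 = 0.7277
Wq = ρ/(μ−λ) = 0.7277/(1.91 − 1.39) = 0.7277/0.5200 = 1.3995 hr

Final: 1.3995 hr


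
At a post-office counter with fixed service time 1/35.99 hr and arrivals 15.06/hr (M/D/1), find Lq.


ρ = 15.06/35.99 = 0.4184
M/D/1: Lq = ρ²/(2(1−ρ)) = 0.1751/(2·0.5816) = 0.15055

Final: 0.15055


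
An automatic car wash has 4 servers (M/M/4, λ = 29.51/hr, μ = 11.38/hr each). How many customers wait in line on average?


a = λ/μ = 2.5931; ρ = a/4 = 0.6483
P₀ = 0.065710
Lq = P₀·a^c·ρ / (c!·(1−ρ)²) = 0.065710·45.21763·0.6483/(24·0.12370)
= 0.64881

Final: 0.64881


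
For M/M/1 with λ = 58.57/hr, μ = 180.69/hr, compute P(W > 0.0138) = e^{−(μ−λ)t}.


W ~ Exponential(μ−λ) for M/M/1.
μ − λ = 180.69 − 58.57 = 122.1200
P(W > t) = e^{−(μ−λ)t} = e^{−1.6853} = 0.185397

Final: 0.185397


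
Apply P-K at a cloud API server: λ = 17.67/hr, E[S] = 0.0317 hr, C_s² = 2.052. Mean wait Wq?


ρ = λ·E[S] = 17.67·0.0317 = 0.5601
E[S²] = E[S]²(1+C_s²) = 0.0317²·(1+2.052) = 0.003067
Wq = λ·E[S²]/(2(1−ρ)) = 17.67·0.003067/(2·0.4399) = 0.06160 hr

Final: 0.06160 hr


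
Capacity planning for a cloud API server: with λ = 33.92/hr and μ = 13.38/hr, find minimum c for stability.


Stability requires cμ > λ ⇔ c > λ/μ.
λ/μ = 33.92/13.38 = 2.5351
Minimum integer c = ⌊2.5351⌋ + 1 = 3
Check: 3·13.38 = 40.14 > 33.92, while 2·13.38 = 26.76 ≤ 33.92

Final: 3 servers


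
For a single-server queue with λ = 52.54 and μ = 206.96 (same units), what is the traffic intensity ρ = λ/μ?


ρ = λ/μ = 52.54/206.96 = 0.2539

Final: 0.2539


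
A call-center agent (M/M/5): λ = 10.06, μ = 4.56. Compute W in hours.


a = 2.2061; ρ = 0.4412; P₀ = 0.108747
Lq = P₀·a^c·ρ/(c!(1−ρ)²) = 0.06693
Wq = Lq/λ = 0.06693/10.06 = 0.006653 hr
W = Wq + 1/μ = 0.006653 + 0.21930 = 0.22595 hr

Final: 0.22595 hr


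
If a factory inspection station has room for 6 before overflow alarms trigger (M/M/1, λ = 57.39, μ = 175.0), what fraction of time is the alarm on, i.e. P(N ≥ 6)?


ρ = 57.39/175.0 = 0.3279
P(N ≥ n) = ρ^n = 0.3279^6 = 0.001244

Final: 0.001244


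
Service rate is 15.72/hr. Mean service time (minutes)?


Mean service time = 1/μ = 1/15.72 hour = 0.06361 hour
In minutes: 0.06361 × 60 = 3.8168 min

Final: 3.8168 min


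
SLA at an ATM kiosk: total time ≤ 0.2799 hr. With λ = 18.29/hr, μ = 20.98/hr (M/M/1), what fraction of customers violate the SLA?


W ~ Exponential(μ−λ) for M/M/1.
μ − λ = 20.98 − 18.29 = 2.6900
P(W > t) = e^{−(μ−λ)t} = e^{−0.7529} = 0.470984

Final: 0.470984


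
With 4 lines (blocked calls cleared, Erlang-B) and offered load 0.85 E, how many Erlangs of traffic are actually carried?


B(4,0.85) = 0.009313 (Erlang-B)
Carried load = a(1 − B) = 0.85·(1 − 0.009313) = 0.85·0.990687 = 0.8421 E

Final: 0.8421 Erlangs


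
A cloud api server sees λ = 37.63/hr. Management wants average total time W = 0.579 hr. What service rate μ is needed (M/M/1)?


W = 1/(μ−λ) ⇒ μ − λ = 1/W = 1/0.579 = 1.7271
μ = λ + 1/W = 37.63 + 1.7271 = 39.3571 per hr

Final: 39.3571 /hr


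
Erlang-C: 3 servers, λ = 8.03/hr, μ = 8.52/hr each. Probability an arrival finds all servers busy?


a = λ/μ = 0.9425; ρ = a/3 = 0.3142
P₀ = 0.386089 (from M/M/c formula)
C(c,a) = [a^c/(c!(1−ρ))]·P₀ = [0.83720/(6·0.6858)]·0.386089
= 0.20345·0.386089 = 0.078549

Final: 0.078549


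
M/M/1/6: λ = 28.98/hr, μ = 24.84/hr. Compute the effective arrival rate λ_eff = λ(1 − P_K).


ρ = 1.1667; P_K = (1−ρ)ρ^6/(1−ρ^7) = 0.216423
λ_eff = λ(1 − P_K) = 28.98·(1 − 0.216423) = 28.98·0.783577 = 22.7081 /hr

Final: 22.7081 /hr


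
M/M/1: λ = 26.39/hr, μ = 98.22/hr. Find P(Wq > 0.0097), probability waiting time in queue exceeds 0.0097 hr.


ρ = 26.39/98.22 = 0.2687
P(Wq > t) = ρ·e^{−(μ−λ)t} = 0.2687·e^{−0.6968}
= 0.2687·0.498201 = 0.133858

Final: 0.133858


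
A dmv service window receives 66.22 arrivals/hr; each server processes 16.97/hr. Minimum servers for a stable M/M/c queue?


Stability requires cμ > λ ⇔ c > λ/μ.
λ/μ = 66.22/16.97 = 3.9022
Minimum integer c = ⌊3.9022⌋ + 1 = 4
Check: 4·16.97 = 67.88 > 66.22, while 3·16.97 = 50.91 ≤ 66.22

Final: 4 servers


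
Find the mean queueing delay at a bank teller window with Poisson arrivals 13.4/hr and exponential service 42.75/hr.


ρ = 13.4/42.75 = 0.3135
Wq = ρ/(μ−λ) = 0.3135/(42.75 − 13.4) = 0.3135/29.35 = 0.01068 hr

Final: 0.01068 hr


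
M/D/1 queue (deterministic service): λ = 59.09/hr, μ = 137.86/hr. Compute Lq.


ρ = 59.09/137.86 = 0.4286
M/D/1: Lq = ρ²/(2(1−ρ)) = 0.1837/(2·0.5714) = 0.16077

Final: 0.16077


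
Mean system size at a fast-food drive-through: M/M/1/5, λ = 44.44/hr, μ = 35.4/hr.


ρ = 44.44/35.4 = 1.2554
L = ρ[1 − (K+1)ρ^K + Kρ^(K+1)] / [(1−ρ)(1−ρ^(K+1))]
Numerator: 1.2554·(1 − 6·3.117841 + 5·3.914035) = 2.338914
Denominator: (-0.2554)·(-2.914035) = 0.744149
L = 2.338914/0.744149 = 3.1431

Final: 3.1431


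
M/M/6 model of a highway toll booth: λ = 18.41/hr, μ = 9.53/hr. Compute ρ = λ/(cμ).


ρ = λ/(cμ) = 18.41/(6·9.53) = 18.41/57.18 = 0.3220

Final: 0.3220


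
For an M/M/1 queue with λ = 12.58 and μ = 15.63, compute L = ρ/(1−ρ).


ρ = λ/μ = 12.58/15.63 = 0.8049
L = ρ/(1−ρ) = 0.8049/(1 − 0.8049) = 0.8049/0.1951 = 4.1246

Final: 4.1246


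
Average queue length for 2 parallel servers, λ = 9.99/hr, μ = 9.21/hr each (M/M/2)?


a = λ/μ = 1.0847; ρ = a/2 = 0.5423
P₀ = 0.296727
Lq = P₀·a^c·ρ / (c!·(1−ρ)²) = 0.296727·1.17655·0.5423/(2·0.20945)
= 0.45200

Final: 0.45200


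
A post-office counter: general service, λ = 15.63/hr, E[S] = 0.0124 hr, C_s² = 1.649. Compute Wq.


ρ = λ·E[S] = 15.63·0.0124 = 0.1938
E[S²] = E[S]²(1+C_s²) = 0.0124²·(1+1.649) = 0.0004073
Wq = λ·E[S²]/(2(1−ρ)) = 15.63·0.0004073/(2·0.8062) = 0.003948 hr

Final: 0.003948 hr


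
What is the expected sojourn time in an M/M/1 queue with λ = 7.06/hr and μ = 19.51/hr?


W = 1/(μ−λ) = 1/(19.51 − 7.06) = 1/12.45 = 0.08032 hr

Final: 0.08032 hr


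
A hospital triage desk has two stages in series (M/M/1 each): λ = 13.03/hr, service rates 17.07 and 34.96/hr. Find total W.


Each node sees arrival rate λ = 13.03/hr (tandem ⇒ throughput preserved).
W₁ = 1/(μ₁−λ) = 1/(17.07−13.03) = 0.24752 hr
W₂ = 1/(μ₂−λ) = 1/(34.96−13.03) = 0.04560 hr
W_total = W₁ + W₂ = 0.24752 + 0.04560 = 0.29312 hr

Final: 0.29312 hr


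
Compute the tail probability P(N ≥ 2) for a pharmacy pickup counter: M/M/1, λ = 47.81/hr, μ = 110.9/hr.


ρ = 47.81/110.9 = 0.4311
P(N ≥ n) = ρ^n = 0.4311^2 = 0.185855

Final: 0.185855


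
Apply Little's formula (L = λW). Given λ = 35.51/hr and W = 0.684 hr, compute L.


L = λW = 35.51·0.684 = 24.2888

Final: 24.2888


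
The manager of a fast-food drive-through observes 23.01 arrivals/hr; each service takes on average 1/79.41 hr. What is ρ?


ρ = λ/μ = 23.01/79.41 = 0.2898

Final: 0.2898


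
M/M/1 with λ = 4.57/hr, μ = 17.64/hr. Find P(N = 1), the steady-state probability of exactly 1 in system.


ρ = 4.57/17.64 = 0.2591
P_n = (1−ρ)·ρ^n = (1 − 0.2591)·0.2591^1 = 0.7409·0.259070 = 0.191953

Final: 0.191953


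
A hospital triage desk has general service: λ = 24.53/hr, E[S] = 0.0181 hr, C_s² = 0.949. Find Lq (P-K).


ρ = λ·E[S] = 24.53·0.0181 = 0.4440
Lq = ρ²(1+C_s²)/(2(1−ρ)) = 0.1971·(1+0.949)/(2·0.5560)
= 0.1971·1.9490/1.1120 = 0.34550

Final: 0.34550


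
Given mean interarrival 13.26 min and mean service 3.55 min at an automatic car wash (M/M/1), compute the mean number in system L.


λ = 60/13.26 = 4.5249 /hr
μ = 60/3.55 = 16.9014 /hr
ρ = λ/μ = 4.5249/16.9014 = 0.2677
L = ρ/(1−ρ) = 0.2677/0.7323 = 0.3656

Final: 0.3656


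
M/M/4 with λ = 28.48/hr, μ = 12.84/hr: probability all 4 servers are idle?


a = λ/μ = 28.48/12.84 = 2.2181; ρ = a/c = 0.5545
Σ_{k=0}^{3} a^k/k! (terms k=0..3) = 1.00000 + 2.21807 + 2.45991 + 1.81875 = 7.49674
Tail: a^4/(4!(1−ρ)) = 24.20471/(24·0.4455) = 2.26390
P₀ = 1/(7.49674 + 2.26390) = 1/9.76064 = 0.102452

Final: 0.102452


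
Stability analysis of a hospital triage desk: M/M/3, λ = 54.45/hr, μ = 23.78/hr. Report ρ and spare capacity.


Total capacity cμ = 3·23.78 = 71.34/hr
ρ = λ/(cμ) = 54.45/71.34 = 0.7632
Stable ⇔ ρ < 1: YES
Spare capacity = cμ − λ = 71.34 − 54.45 = 16.89/hr

Final: ρ = 0.7632; stable; margin = 16.89/hr


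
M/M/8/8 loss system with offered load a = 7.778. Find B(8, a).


B(c,a) = (a^c/c!) / Σ_{k=0}^{c} a^k/k!
a^8/8! = 332.217868
Σ terms (k=0..8): 1.00000 + 7.77800 + 30.24864 + 78.42465 + 152.49672 + 237.22390 + 307.52125 + 341.70004 + 332.21787 = 1488.611081
B = 332.217868/1488.611081 = 0.223173

Final: 0.223173


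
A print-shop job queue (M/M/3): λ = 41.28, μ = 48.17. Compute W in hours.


a = 0.8570; ρ = 0.2857; P₀ = 0.421764
Lq = P₀·a^c·ρ/(c!(1−ρ)²) = 0.02476
Wq = Lq/λ = 0.02476/41.28 = 0.0005999 hr
W = Wq + 1/μ = 0.0005999 + 0.02076 = 0.02136 hr

Final: 0.02136 hr


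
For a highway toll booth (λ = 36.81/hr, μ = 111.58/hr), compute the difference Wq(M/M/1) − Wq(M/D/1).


ρ = 36.81/111.58 = 0.3299
Wq(M/M/1) = ρ/(μ−λ) = 0.3299/74.77 = 0.004412 hr
Wq(M/D/1) = ρ/(2(μ−λ)) = 0.002206 hr
Savings = 0.004412 − 0.002206 = 0.002206 hr

Final: 0.002206 hr


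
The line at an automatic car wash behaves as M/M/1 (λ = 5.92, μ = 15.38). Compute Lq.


ρ = 5.92/15.38 = 0.3849
Lq = ρ²/(1−ρ) = 0.1482/0.6151 = 0.2409

Final: 0.2409


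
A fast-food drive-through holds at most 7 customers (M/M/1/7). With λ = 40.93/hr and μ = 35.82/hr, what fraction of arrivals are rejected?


ρ = λ/μ = 40.93/35.82 = 1.1427
P_K = (1−ρ)ρ^K/(1−ρ^(K+1)) = (-0.1427·2.543391)/(1 − 2.906225)
= -0.362834/-1.906225 = 0.190342

Final: 0.190342


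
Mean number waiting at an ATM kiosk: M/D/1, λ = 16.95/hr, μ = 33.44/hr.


ρ = 16.95/33.44 = 0.5069
M/D/1: Lq = ρ²/(2(1−ρ)) = 0.2569/(2·0.4931) = 0.26051

Final: 0.26051


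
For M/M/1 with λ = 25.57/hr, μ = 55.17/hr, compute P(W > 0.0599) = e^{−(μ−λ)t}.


W ~ Exponential(μ−λ) for M/M/1.
μ − λ = 55.17 − 25.57 = 29.6000
P(W > t) = e^{−(μ−λ)t} = e^{−1.7730} = 0.169816

Final: 0.169816


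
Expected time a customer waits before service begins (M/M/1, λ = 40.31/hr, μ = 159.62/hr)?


ρ = 40.31/159.62 = 0.2525
Wq = ρ/(μ−λ) = 0.2525/(159.62 − 40.31) = 0.2525/119.31 = 0.002117 hr

Final: 0.002117 hr


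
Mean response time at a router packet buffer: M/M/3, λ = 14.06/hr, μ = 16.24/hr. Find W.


a = 0.8658; ρ = 0.2886; P₀ = 0.417961
Lq = P₀·a^c·ρ/(c!(1−ρ)²) = 0.02578
Wq = Lq/λ = 0.02578/14.06 = 0.001833 hr
W = Wq + 1/μ = 0.001833 + 0.06158 = 0.06341 hr

Final: 0.06341 hr


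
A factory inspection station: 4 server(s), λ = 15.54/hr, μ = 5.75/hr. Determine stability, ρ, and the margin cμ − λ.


Total capacity cμ = 4·5.75 = 23.00/hr
ρ = λ/(cμ) = 15.54/23.00 = 0.6757
Stable ⇔ ρ < 1: YES
Spare capacity = cμ − λ = 23.00 − 15.54 = 7.46/hr

Final: ρ = 0.6757; stable; margin = 7.46/hr


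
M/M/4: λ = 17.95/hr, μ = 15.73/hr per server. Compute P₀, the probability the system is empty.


a = λ/μ = 17.95/15.73 = 1.1411; ρ = a/c = 0.2853
Σ_{k=0}^{3} a^k/k! (terms k=0..3) = 1.00000 + 1.14113 + 0.65109 + 0.24766 = 3.03988
Tail: a^4/(4!(1−ρ)) = 1.69568/(24·0.7147) = 0.09885
P₀ = 1/(3.03988 + 0.09885) = 1/3.13874 = 0.318599

Final: 0.318599


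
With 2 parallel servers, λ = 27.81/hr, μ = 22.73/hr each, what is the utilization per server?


ρ = λ/(cμ) = 27.81/(2·22.73) = 27.81/45.46 = 0.6117

Final: 0.6117


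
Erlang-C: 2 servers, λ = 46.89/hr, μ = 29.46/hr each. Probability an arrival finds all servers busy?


a = λ/μ = 1.5916; ρ = a/2 = 0.7958
P₀ = 0.113694 (from M/M/c formula)
C(c,a) = [a^c/(c!(1−ρ))]·P₀ = [2.53335/(2·0.2042)]·0.113694
= 6.20386·0.113694 = 0.705344

Final: 0.705344


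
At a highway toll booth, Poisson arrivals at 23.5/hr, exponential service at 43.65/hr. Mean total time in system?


W = 1/(μ−λ) = 1/(43.65 − 23.5) = 1/20.15 = 0.04963 hr

Final: 0.04963 hr


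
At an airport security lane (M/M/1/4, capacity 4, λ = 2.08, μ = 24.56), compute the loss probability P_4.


ρ = λ/μ = 2.08/24.56 = 0.08469
P_K = (1−ρ)ρ^K/(1−ρ^(K+1)) = (0.9153·0.00005144)/(1 − 0.000004357)
= 0.00004709/0.999996 = 0.00004709

Final: 0.00004709


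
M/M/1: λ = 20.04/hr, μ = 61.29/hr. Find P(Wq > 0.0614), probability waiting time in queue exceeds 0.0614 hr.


ρ = 20.04/61.29 = 0.3270
P(Wq > t) = ρ·e^{−(μ−λ)t} = 0.3270·e^{−2.5328}
= 0.3270·0.079440 = 0.025975

Final: 0.025975


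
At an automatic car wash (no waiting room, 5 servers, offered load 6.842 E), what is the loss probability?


B(c,a) = (a^c/c!) / Σ_{k=0}^{c} a^k/k!
a^5/5! = 124.949379
Σ terms (k=0..5): 1.00000 + 6.84200 + 23.40648 + 53.38238 + 91.31057 + 124.94938 = 300.890811
B = 124.949379/300.890811 = 0.415265

Final: 0.415265


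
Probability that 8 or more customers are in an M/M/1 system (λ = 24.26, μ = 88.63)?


ρ = 24.26/88.63 = 0.2737
P(N ≥ n) = ρ^n = 0.2737^8 = 0.00003151

Final: 0.00003151


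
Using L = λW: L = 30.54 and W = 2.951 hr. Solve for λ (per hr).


λ = L/W = 30.54/2.951 = 10.3490 /hr

Final: 10.3490 /hr


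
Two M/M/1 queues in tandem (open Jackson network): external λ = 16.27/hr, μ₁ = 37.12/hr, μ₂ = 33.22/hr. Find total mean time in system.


Each node sees arrival rate λ = 16.27/hr (tandem ⇒ throughput preserved).
W₁ = 1/(μ₁−λ) = 1/(37.12−16.27) = 0.04796 hr
W₂ = 1/(μ₂−λ) = 1/(33.22−16.27) = 0.05900 hr
W_total = W₁ + W₂ = 0.04796 + 0.05900 = 0.10696 hr

Final: 0.10696 hr


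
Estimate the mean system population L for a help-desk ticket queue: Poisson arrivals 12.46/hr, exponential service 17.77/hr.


ρ = λ/μ = 12.46/17.77 = 0.7012
L = ρ/(1−ρ) = 0.7012/(1 − 0.7012) = 0.7012/0.2988 = 2.3465

Final: 2.3465


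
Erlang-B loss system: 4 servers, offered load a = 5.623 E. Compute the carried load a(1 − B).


B(4,5.623) = 0.444466 (Erlang-B)
Carried load = a(1 − B) = 5.623·(1 − 0.444466) = 5.623·0.555534 = 3.1238 E

Final: 3.1238 Erlangs


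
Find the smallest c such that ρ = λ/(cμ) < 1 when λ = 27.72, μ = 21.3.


Stability requires cμ > λ ⇔ c > λ/μ.
λ/μ = 27.72/21.3 = 1.3014
Minimum integer c = ⌊1.3014⌋ + 1 = 2
Check: 2·21.3 = 42.60 > 27.72, while 1·21.3 = 21.30 ≤ 27.72

Final: 2 servers


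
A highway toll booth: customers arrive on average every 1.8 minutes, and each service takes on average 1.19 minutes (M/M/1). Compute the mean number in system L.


λ = 60/1.8 = 33.3333 /hr
μ = 60/1.19 = 50.4202 /hr
ρ = λ/μ = 33.3333/50.4202 = 0.6611
L = ρ/(1−ρ) = 0.6611/0.3389 = 1.9508

Final: 1.9508


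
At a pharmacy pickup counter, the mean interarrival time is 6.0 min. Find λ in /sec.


λ = 1/(interarrival time) in consistent units.
1 second = 0.0166667 min, so λ = 0.0166667/6.0 = 0.002778 per second

Final: 0.002778 /sec


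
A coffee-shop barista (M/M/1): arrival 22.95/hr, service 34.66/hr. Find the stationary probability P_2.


ρ = 22.95/34.66 = 0.6621
P_n = (1−ρ)·ρ^n = (1 − 0.6621)·0.6621^2 = 0.3379·0.438438 = 0.148128

Final: 0.148128


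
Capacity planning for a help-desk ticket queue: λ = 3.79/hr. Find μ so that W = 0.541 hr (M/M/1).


W = 1/(μ−λ) ⇒ μ − λ = 1/W = 1/0.541 = 1.8484
μ = λ + 1/W = 3.79 + 1.8484 = 5.6384 per hr

Final: 5.6384 /hr


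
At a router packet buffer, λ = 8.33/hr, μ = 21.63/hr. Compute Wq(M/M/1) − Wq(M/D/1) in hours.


ρ = 8.33/21.63 = 0.3851
Wq(M/M/1) = ρ/(μ−λ) = 0.3851/13.30 = 0.02896 hr
Wq(M/D/1) = ρ/(2(μ−λ)) = 0.01448 hr
Savings = 0.02896 − 0.01448 = 0.01448 hr

Final: 0.01448 hr


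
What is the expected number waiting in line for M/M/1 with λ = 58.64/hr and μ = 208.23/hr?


ρ = 58.64/208.23 = 0.2816
Lq = ρ²/(1−ρ) = 0.07931/0.7184 = 0.1104

Final: 0.1104


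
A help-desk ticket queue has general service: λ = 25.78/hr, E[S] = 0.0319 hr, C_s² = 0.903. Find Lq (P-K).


ρ = λ·E[S] = 25.78·0.0319 = 0.8224
Lq = ρ²(1+C_s²)/(2(1−ρ)) = 0.6763·(1+0.903)/(2·0.1776)
= 0.6763·1.9030/0.3552 = 3.62301

Final: 3.62301


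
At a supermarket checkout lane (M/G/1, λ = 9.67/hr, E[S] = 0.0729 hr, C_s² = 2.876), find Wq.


ρ = λ·E[S] = 9.67·0.0729 = 0.7049
E[S²] = E[S]²(1+C_s²) = 0.0729²·(1+2.876) = 0.020599
Wq = λ·E[S²]/(2(1−ρ)) = 9.67·0.020599/(2·0.2951) = 0.33754 hr

Final: 0.33754 hr


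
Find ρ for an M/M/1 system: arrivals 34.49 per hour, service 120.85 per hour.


ρ = λ/μ = 34.49/120.85 = 0.2854

Final: 0.2854


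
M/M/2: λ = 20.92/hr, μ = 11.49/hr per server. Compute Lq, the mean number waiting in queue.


a = λ/μ = 1.8207; ρ = a/2 = 0.9104
P₀ = 0.046925
Lq = P₀·a^c·ρ / (c!·(1−ρ)²) = 0.046925·3.31500·0.9104/(2·0.008036)
= 8.81116

Final: 8.81116


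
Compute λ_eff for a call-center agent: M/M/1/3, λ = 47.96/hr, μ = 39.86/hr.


ρ = 1.2032; P_K = (1−ρ)ρ^3/(1−ρ^4) = 0.323004
λ_eff = λ(1 − P_K) = 47.96·(1 − 0.323004) = 47.96·0.676996 = 32.4687 /hr

Final: 32.4687 /hr


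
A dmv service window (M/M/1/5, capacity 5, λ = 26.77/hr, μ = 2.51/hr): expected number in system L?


ρ = 26.77/2.51 = 10.6653
L = ρ[1 − (K+1)ρ^K + Kρ^(K+1)] / [(1−ρ)(1−ρ^(K+1))]
Numerator: 10.6653·(1 − 6·137998.144989 + 5·1471796.948751) = 69655293.351445
Denominator: (-9.6653)·(-1471795.948751) = 14225406.261633
L = 69655293.351445/14225406.261633 = 4.8965

Final: 4.8965


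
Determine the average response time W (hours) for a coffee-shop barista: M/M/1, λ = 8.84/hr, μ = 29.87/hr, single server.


W = 1/(μ−λ) = 1/(29.87 − 8.84) = 1/21.03 = 0.04755 hr

Final: 0.04755 hr


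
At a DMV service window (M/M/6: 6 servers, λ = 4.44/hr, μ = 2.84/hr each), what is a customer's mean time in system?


a = 1.5634; ρ = 0.2606; P₀ = 0.209359
Lq = P₀·a^c·ρ/(c!(1−ρ)²) = 0.002023
Wq = Lq/λ = 0.002023/4.44 = 0.0004557 hr
W = Wq + 1/μ = 0.0004557 + 0.35211 = 0.35257 hr

Final: 0.35257 hr


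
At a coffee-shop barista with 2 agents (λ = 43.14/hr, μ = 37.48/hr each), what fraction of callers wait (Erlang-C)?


a = λ/μ = 1.1510; ρ = a/2 = 0.5755
P₀ = 0.269433 (from M/M/c formula)
C(c,a) = [a^c/(c!(1−ρ))]·P₀ = [1.32483/(2·0.4245)]·0.269433
= 1.56049·0.269433 = 0.420447

Final: 0.420447


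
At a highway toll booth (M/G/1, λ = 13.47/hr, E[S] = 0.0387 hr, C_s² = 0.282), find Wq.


ρ = λ·E[S] = 13.47·0.0387 = 0.5213
E[S²] = E[S]²(1+C_s²) = 0.0387²·(1+0.282) = 0.001920
Wq = λ·E[S²]/(2(1−ρ)) = 13.47·0.001920/(2·0.4787) = 0.02701 hr

Final: 0.02701 hr


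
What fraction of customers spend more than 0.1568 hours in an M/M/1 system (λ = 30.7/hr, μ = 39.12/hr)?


W ~ Exponential(μ−λ) for M/M/1.
μ − λ = 39.12 − 30.7 = 8.4200
P(W > t) = e^{−(μ−λ)t} = e^{−1.3203} = 0.267067

Final: 0.267067


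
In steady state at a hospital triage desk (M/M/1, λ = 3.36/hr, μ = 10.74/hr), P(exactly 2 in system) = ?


ρ = 3.36/10.74 = 0.3128
P_n = (1−ρ)·ρ^n = (1 − 0.3128)·0.3128^2 = 0.6872·0.097875 = 0.067255

Final: 0.067255


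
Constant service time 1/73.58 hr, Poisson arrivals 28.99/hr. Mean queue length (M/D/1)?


ρ = 28.99/73.58 = 0.3940
M/D/1: Lq = ρ²/(2(1−ρ)) = 0.1552/(2·0.6060) = 0.12808

Final: 0.12808


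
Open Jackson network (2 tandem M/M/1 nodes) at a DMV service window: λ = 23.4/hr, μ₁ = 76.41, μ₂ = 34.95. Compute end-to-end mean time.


Each node sees arrival rate λ = 23.4/hr (tandem ⇒ throughput preserved).
W₁ = 1/(μ₁−λ) = 1/(76.41−23.4) = 0.01886 hr
W₂ = 1/(μ₂−λ) = 1/(34.95−23.4) = 0.08658 hr
W_total = W₁ + W₂ = 0.01886 + 0.08658 = 0.10544 hr

Final: 0.10544 hr


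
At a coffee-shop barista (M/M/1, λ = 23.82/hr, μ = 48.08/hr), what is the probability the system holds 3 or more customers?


ρ = 23.82/48.08 = 0.4954
P(N ≥ n) = ρ^n = 0.4954^3 = 0.121600

Final: 0.121600


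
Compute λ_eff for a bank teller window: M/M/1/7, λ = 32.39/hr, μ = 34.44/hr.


ρ = 0.9405; P_K = (1−ρ)ρ^7/(1−ρ^8) = 0.099849
λ_eff = λ(1 − P_K) = 32.39·(1 − 0.099849) = 32.39·0.900151 = 29.1559 /hr

Final: 29.1559 /hr


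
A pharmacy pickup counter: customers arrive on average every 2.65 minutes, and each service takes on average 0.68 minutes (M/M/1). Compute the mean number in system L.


λ = 60/2.65 = 22.6415 /hr
μ = 60/0.68 = 88.2353 /hr
ρ = λ/μ = 22.6415/88.2353 = 0.2566
L = ρ/(1−ρ) = 0.2566/0.7434 = 0.3452

Final: 0.3452


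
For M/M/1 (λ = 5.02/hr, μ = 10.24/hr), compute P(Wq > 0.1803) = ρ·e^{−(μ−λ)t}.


ρ = 5.02/10.24 = 0.4902
P(Wq > t) = ρ·e^{−(μ−λ)t} = 0.4902·e^{−0.9412}
= 0.4902·0.390173 = 0.191276

Final: 0.191276


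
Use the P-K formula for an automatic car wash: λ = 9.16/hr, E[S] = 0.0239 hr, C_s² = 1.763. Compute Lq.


ρ = λ·E[S] = 9.16·0.0239 = 0.2189
Lq = ρ²(1+C_s²)/(2(1−ρ)) = 0.04793·(1+1.763)/(2·0.7811)
= 0.04793·2.7630/1.5622 = 0.08477

Final: 0.08477


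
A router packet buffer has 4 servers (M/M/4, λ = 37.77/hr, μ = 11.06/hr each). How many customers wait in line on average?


a = λ/μ = 3.4150; ρ = a/4 = 0.8538
P₀ = 0.017975
Lq = P₀·a^c·ρ / (c!·(1−ρ)²) = 0.017975·136.00893·0.8538/(24·0.02139)
= 4.06605

Final: 4.06605


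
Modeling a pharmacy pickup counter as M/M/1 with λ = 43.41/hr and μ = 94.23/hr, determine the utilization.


ρ = λ/μ = 43.41/94.23 = 0.4607

Final: 0.4607


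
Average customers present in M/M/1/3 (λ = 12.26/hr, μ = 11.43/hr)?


ρ = 12.26/11.43 = 1.0726
L = ρ[1 − (K+1)ρ^K + Kρ^(K+1)] / [(1−ρ)(1−ρ^(K+1))]
Numerator: 1.0726·(1 − 4·1.234050 + 3·1.323662) = 0.037311
Denominator: (-0.07262)·(-0.323662) = 0.023503
L = 0.037311/0.023503 = 1.5875

Final: 1.5875


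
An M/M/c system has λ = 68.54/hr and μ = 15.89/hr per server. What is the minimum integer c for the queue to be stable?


Stability requires cμ > λ ⇔ c > λ/μ.
λ/μ = 68.54/15.89 = 4.3134
Minimum integer c = ⌊4.3134⌋ + 1 = 5
Check: 5·15.89 = 79.45 > 68.54, while 4·15.89 = 63.56 ≤ 68.54

Final: 5 servers


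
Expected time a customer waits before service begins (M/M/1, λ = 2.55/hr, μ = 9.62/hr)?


ρ = 2.55/9.62 = 0.2651
Wq = ρ/(μ−λ) = 0.2651/(9.62 − 2.55) = 0.2651/7.07 = 0.03749 hr

Final: 0.03749 hr


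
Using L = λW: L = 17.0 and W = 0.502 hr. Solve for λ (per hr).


λ = L/W = 17.0/0.502 = 33.8645 /hr

Final: 33.8645 /hr


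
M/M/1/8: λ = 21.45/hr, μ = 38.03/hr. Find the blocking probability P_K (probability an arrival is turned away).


ρ = λ/μ = 21.45/38.03 = 0.5640
P_K = (1−ρ)ρ^K/(1−ρ^(K+1)) = (0.4360·0.010243)/(1 − 0.005777)
= 0.004465/0.994223 = 0.004491

Final: 0.004491


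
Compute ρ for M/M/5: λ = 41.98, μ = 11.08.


ρ = λ/(cμ) = 41.98/(5·11.08) = 41.98/55.40 = 0.7578

Final: 0.7578


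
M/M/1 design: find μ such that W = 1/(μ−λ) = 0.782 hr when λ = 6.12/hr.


W = 1/(μ−λ) ⇒ μ − λ = 1/W = 1/0.782 = 1.2788
μ = λ + 1/W = 6.12 + 1.2788 = 7.3988 per hr

Final: 7.3988 /hr


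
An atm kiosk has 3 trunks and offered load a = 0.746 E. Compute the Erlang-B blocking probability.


B(c,a) = (a^c/c!) / Σ_{k=0}^{c} a^k/k!
a^3/3! = 0.069193
Σ terms (k=0..3): 1.00000 + 0.74600 + 0.27826 + 0.06919 = 2.093451
B = 0.069193/2.093451 = 0.033052

Final: 0.033052


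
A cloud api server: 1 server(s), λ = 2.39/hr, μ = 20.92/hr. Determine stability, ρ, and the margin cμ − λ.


Total capacity cμ = 1·20.92 = 20.92/hr
ρ = λ/(cμ) = 2.39/20.92 = 0.1142
Stable ⇔ ρ < 1: YES
Spare capacity = cμ − λ = 20.92 − 2.39 = 18.53/hr

Final: ρ = 0.1142; stable; margin = 18.53/hr


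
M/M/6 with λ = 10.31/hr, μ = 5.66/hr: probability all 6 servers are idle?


a = λ/μ = 10.31/5.66 = 1.8216; ρ = a/c = 0.3036
Σ_{k=0}^{5} a^k/k! (terms k=0..5) = 1.00000 + 1.82155 + 1.65903 + 1.00734 + 0.45873 + 0.16712 = 6.11378
Tail: a^6/(6!(1−ρ)) = 36.53031/(720·0.6964) = 0.07285
P₀ = 1/(6.11378 + 0.07285) = 1/6.18663 = 0.161639

Final: 0.161639


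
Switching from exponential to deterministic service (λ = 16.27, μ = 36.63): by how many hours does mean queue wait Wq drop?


ρ = 16.27/36.63 = 0.4442
Wq(M/M/1) = ρ/(μ−λ) = 0.4442/20.36 = 0.02182 hr
Wq(M/D/1) = ρ/(2(μ−λ)) = 0.01091 hr
Savings = 0.02182 − 0.01091 = 0.01091 hr

Final: 0.01091 hr


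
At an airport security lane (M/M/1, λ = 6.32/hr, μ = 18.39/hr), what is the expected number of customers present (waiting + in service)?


ρ = λ/μ = 6.32/18.39 = 0.3437
L = ρ/(1−ρ) = 0.3437/(1 − 0.3437) = 0.3437/0.6563 = 0.5236

Final: 0.5236


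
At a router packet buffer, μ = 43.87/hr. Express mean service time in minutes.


Mean service time = 1/μ = 1/43.87 hour = 0.02279 hour
In minutes: 0.02279 × 60 = 1.3677 min

Final: 1.3677 min


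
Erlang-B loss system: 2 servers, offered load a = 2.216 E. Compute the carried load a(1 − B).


B(2,2.216) = 0.432937 (Erlang-B)
Carried load = a(1 − B) = 2.216·(1 − 0.432937) = 2.216·0.567063 = 1.2566 E

Final: 1.2566 Erlangs


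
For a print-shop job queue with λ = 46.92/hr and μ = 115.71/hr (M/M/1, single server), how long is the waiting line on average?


ρ = 46.92/115.71 = 0.4055
Lq = ρ²/(1−ρ) = 0.1644/0.5945 = 0.2766

Final: 0.2766


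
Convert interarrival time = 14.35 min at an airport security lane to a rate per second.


λ = 1/(interarrival time) in consistent units.
1 second = 0.0166667 min, so λ = 0.0166667/14.35 = 0.001161 per second

Final: 0.001161 /sec


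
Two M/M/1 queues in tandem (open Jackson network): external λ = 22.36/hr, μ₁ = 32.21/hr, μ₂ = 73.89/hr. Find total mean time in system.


Each node sees arrival rate λ = 22.36/hr (tandem ⇒ throughput preserved).
W₁ = 1/(μ₁−λ) = 1/(32.21−22.36) = 0.10152 hr
W₂ = 1/(μ₂−λ) = 1/(73.89−22.36) = 0.01941 hr
W_total = W₁ + W₂ = 0.10152 + 0.01941 = 0.12093 hr

Final: 0.12093 hr


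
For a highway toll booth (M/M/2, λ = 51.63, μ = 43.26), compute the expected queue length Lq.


a = λ/μ = 1.1935; ρ = a/2 = 0.5967
P₀ = 0.252552
Lq = P₀·a^c·ρ / (c!·(1−ρ)²) = 0.252552·1.42440·0.5967/(2·0.16262)
= 0.66004

Final: 0.66004


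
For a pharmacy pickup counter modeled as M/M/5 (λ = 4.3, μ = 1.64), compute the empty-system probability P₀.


a = λ/μ = 4.3/1.64 = 2.6220; ρ = a/c = 0.5244
Σ_{k=0}^{4} a^k/k! (terms k=0..4) = 1.00000 + 2.62195 + 3.43731 + 3.00416 + 1.96919 = 12.03261
Tail: a^5/(5!(1−ρ)) = 123.91476/(120·0.4756) = 2.17116
P₀ = 1/(12.03261 + 2.17116) = 1/14.20377 = 0.070404

Final: 0.070404


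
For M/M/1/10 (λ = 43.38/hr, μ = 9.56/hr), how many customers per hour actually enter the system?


ρ = 4.5377; P_K = (1−ρ)ρ^10/(1−ρ^11) = 0.779622
λ_eff = λ(1 − P_K) = 43.38·(1 − 0.779622) = 43.38·0.220378 = 9.5600 /hr

Final: 9.5600 /hr


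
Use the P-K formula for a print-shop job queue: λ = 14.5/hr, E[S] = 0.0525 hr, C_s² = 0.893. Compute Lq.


ρ = λ·E[S] = 14.5·0.0525 = 0.7612
Lq = ρ²(1+C_s²)/(2(1−ρ)) = 0.5795·(1+0.893)/(2·0.2388)
= 0.5795·1.8930/0.4775 = 2.29737

Final: 2.29737


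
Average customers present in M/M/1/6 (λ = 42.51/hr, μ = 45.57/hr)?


ρ = 42.51/45.57 = 0.9329
L = ρ[1 − (K+1)ρ^K + Kρ^(K+1)] / [(1−ρ)(1−ρ^(K+1))]
Numerator: 0.9329·(1 − 7·0.658980 + 6·0.614730) = 0.070448
Denominator: (0.06715)·(0.385270) = 0.025871
L = 0.070448/0.025871 = 2.7231

Final: 2.7231


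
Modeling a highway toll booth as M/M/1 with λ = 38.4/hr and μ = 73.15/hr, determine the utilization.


ρ = λ/μ = 38.4/73.15 = 0.5249

Final: 0.5249


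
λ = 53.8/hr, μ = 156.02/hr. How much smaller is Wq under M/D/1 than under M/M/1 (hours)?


ρ = 53.8/156.02 = 0.3448
Wq(M/M/1) = ρ/(μ−λ) = 0.3448/102.22 = 0.003373 hr
Wq(M/D/1) = ρ/(2(μ−λ)) = 0.001687 hr
Savings = 0.003373 − 0.001687 = 0.001687 hr

Final: 0.001687 hr


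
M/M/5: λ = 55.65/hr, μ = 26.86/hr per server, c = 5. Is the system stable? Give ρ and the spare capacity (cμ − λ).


Total capacity cμ = 5·26.86 = 134.30/hr
ρ = λ/(cμ) = 55.65/134.30 = 0.4144
Stable ⇔ ρ < 1: YES
Spare capacity = cμ − λ = 134.30 − 55.65 = 78.65/hr

Final: ρ = 0.4144; stable; margin = 78.65/hr


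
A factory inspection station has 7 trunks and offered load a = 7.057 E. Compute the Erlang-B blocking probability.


B(c,a) = (a^c/c!) / Σ_{k=0}^{c} a^k/k!
a^7/7! = 172.945906
Σ terms (k=0..7): 1.00000 + 7.05700 + 24.90062 + 58.57457 + 103.34018 + 145.85433 + 171.54901 + 172.94591 = 685.221625
B = 172.945906/685.221625 = 0.252394

Final: 0.252394


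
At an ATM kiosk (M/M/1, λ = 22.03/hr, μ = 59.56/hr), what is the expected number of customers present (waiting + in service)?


ρ = λ/μ = 22.03/59.56 = 0.3699
L = ρ/(1−ρ) = 0.3699/(1 − 0.3699) = 0.3699/0.6301 = 0.5870

Final: 0.5870


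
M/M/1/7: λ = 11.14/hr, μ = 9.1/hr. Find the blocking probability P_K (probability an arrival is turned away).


ρ = λ/μ = 11.14/9.1 = 1.2242
P_K = (1−ρ)ρ^K/(1−ρ^(K+1)) = (-0.2242·4.120089)/(1 − 5.043713)
= -0.923624/-4.043713 = 0.228410

Final: 0.228410


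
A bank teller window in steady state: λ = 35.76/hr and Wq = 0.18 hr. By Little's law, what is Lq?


Lq = λWq = 35.76·0.18 = 6.4368

Final: 6.4368


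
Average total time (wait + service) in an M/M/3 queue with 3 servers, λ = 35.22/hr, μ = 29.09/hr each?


a = 1.2107; ρ = 0.4036; P₀ = 0.290732
Lq = P₀·a^c·ρ/(c!(1−ρ)²) = 0.09756
Wq = Lq/λ = 0.09756/35.22 = 0.002770 hr
W = Wq + 1/μ = 0.002770 + 0.03438 = 0.03715 hr

Final: 0.03715 hr


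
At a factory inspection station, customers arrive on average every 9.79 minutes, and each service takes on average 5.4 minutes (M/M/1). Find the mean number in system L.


λ = 60/9.79 = 6.1287 /hr
μ = 60/5.4 = 11.1111 /hr
ρ = λ/μ = 6.1287/11.1111 = 0.5516
L = ρ/(1−ρ) = 0.5516/0.4484 = 1.2301

Final: 1.2301


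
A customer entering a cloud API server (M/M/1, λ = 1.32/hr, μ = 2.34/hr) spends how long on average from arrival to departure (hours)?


W = 1/(μ−λ) = 1/(2.34 − 1.32) = 1/1.02 = 0.9804 hr

Final: 0.9804 hr


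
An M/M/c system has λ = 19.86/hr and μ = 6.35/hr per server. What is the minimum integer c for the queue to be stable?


Stability requires cμ > λ ⇔ c > λ/μ.
λ/μ = 19.86/6.35 = 3.1276
Minimum integer c = ⌊3.1276⌋ + 1 = 4
Check: 4·6.35 = 25.40 > 19.86, while 3·6.35 = 19.05 ≤ 19.86

Final: 4 servers


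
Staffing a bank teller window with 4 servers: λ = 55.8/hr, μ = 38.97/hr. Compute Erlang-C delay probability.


a = λ/μ = 1.4319; ρ = a/4 = 0.3580
P₀ = 0.237018 (from M/M/c formula)
C(c,a) = [a^c/(c!(1−ρ))]·P₀ = [4.20354/(24·0.6420)]·0.237018
= 0.27280·0.237018 = 0.064659

Final: 0.064659


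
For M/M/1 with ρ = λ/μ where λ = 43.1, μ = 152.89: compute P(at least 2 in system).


ρ = 43.1/152.89 = 0.2819
P(N ≥ n) = ρ^n = 0.2819^2 = 0.079469

Final: 0.079469


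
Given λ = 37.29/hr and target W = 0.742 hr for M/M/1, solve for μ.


W = 1/(μ−λ) ⇒ μ − λ = 1/W = 1/0.742 = 1.3477
μ = λ + 1/W = 37.29 + 1.3477 = 38.6377 per hr

Final: 38.6377 /hr


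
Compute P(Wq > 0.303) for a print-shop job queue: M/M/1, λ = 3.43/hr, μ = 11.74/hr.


ρ = 3.43/11.74 = 0.2922
P(Wq > t) = ρ·e^{−(μ−λ)t} = 0.2922·e^{−2.5179}
= 0.2922·0.080626 = 0.023556

Final: 0.023556


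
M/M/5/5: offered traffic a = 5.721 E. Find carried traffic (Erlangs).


B(5,5.721) = 0.340476 (Erlang-B)
Carried load = a(1 − B) = 5.721·(1 − 0.340476) = 5.721·0.659524 = 3.7731 E

Final: 3.7731 Erlangs


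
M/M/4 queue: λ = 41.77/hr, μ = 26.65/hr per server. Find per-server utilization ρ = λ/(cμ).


ρ = λ/(cμ) = 41.77/(4·26.65) = 41.77/106.60 = 0.3918

Final: 0.3918


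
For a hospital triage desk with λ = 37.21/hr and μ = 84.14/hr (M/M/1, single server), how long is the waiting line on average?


ρ = 37.21/84.14 = 0.4422
Lq = ρ²/(1−ρ) = 0.1956/0.5578 = 0.3506

Final: 0.3506


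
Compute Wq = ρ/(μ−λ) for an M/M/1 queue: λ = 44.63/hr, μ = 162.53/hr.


ρ = 44.63/162.53 = 0.2746
Wq = ρ/(μ−λ) = 0.2746/(162.53 − 44.63) = 0.2746/117.90 = 0.002329 hr

Final: 0.002329 hr


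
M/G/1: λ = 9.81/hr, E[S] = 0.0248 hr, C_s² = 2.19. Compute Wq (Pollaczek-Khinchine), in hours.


ρ = λ·E[S] = 9.81·0.0248 = 0.2433
E[S²] = E[S]²(1+C_s²) = 0.0248²·(1+2.19) = 0.001962
Wq = λ·E[S²]/(2(1−ρ)) = 9.81·0.001962/(2·0.7567) = 0.01272 hr

Final: 0.01272 hr


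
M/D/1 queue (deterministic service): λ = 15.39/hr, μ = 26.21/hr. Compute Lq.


ρ = 15.39/26.21 = 0.5872
M/D/1: Lq = ρ²/(2(1−ρ)) = 0.3448/(2·0.4128) = 0.41759

Final: 0.41759


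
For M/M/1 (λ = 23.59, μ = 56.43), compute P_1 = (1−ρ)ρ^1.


ρ = 23.59/56.43 = 0.4180
P_n = (1−ρ)·ρ^n = (1 − 0.4180)·0.4180^1 = 0.5820·0.418040 = 0.243283

Final: 0.243283


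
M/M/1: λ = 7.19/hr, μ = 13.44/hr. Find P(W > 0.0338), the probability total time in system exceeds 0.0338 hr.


W ~ Exponential(μ−λ) for M/M/1.
μ − λ = 13.44 − 7.19 = 6.2500
P(W > t) = e^{−(μ−λ)t} = e^{−0.2112} = 0.809572

Final: 0.809572


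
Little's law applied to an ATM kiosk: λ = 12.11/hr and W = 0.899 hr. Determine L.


L = λW = 12.11·0.899 = 10.8869

Final: 10.8869


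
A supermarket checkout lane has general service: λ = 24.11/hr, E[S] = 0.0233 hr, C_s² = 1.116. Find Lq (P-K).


ρ = λ·E[S] = 24.11·0.0233 = 0.5618
Lq = ρ²(1+C_s²)/(2(1−ρ)) = 0.3156·(1+1.116)/(2·0.4382)
= 0.3156·2.1160/0.8765 = 0.76187

Final: 0.76187


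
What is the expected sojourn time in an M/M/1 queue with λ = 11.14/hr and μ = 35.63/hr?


W = 1/(μ−λ) = 1/(35.63 − 11.14) = 1/24.49 = 0.04083 hr

Final: 0.04083 hr


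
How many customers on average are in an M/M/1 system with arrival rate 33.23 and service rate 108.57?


ρ = λ/μ = 33.23/108.57 = 0.3061
L = ρ/(1−ρ) = 0.3061/(1 − 0.3061) = 0.3061/0.6939 = 0.4411

Final: 0.4411


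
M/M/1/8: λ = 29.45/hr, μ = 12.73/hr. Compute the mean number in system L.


ρ = 29.45/12.73 = 2.3134
L = ρ[1 − (K+1)ρ^K + Kρ^(K+1)] / [(1−ρ)(1−ρ^(K+1))]
Numerator: 2.3134·(1 − 9·820.455751 + 8·1898.069276) = 18048.136247
Denominator: (-1.3134)·(-1897.069276) = 2491.673078
L = 18048.136247/2491.673078 = 7.2434

Final: 7.2434


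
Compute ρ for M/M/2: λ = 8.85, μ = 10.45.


ρ = λ/(cμ) = 8.85/(2·10.45) = 8.85/20.90 = 0.4234

Final: 0.4234


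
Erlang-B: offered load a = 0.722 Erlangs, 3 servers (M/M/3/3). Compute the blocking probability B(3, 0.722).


B(c,a) = (a^c/c!) / Σ_{k=0}^{c} a^k/k!
a^3/3! = 0.062728
Σ terms (k=0..3): 1.00000 + 0.72200 + 0.26064 + 0.06273 = 2.045370
B = 0.062728/2.045370 = 0.030668

Final: 0.030668
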